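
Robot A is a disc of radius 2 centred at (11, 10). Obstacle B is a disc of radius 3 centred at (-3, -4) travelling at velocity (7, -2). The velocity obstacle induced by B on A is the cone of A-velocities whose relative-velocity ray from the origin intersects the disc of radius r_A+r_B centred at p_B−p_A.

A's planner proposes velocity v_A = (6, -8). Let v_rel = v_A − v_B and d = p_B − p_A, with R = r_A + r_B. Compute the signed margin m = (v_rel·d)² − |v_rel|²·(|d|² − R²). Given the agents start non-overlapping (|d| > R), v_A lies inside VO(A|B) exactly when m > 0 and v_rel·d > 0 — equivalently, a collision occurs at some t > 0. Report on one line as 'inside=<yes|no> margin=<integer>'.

d = (-14, -14),  |d|² = 392;  R = 2+3 = 5,  c = 392−5² = 367
v_rel = (-1, -6),  |v_rel|² = 37;  v_rel·d = (-1)·(-14) + (-6)·(-14) = 98
37·t² − 196·t + 367 = 0  ⇒  m = 98² − 37·367 = -3975
m = -3975 < 0,  v_rel·d = 98 > 0  ⇒  outside

inside=no margin=-3975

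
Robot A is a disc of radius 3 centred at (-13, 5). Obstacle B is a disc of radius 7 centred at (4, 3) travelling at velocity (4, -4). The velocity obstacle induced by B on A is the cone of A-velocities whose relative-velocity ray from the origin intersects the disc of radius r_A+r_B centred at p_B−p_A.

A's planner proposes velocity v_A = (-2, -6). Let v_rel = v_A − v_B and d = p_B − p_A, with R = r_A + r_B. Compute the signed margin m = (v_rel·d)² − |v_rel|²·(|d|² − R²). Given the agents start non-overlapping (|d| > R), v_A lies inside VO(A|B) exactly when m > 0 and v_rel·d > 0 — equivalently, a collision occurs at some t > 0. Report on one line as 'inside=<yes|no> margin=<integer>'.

d = (17, -2),  |d|² = 293;  R = 3+7 = 10,  c = 293−10² = 193
v_rel = (-6, -2),  |v_rel|² = 40;  v_rel·d = (-6)·(17) + (-2)·(-2) = -98
40·t² + 196·t + 193 = 0  ⇒  m = (-98)² − 40·193 = 1884
m = 1884 > 0,  v_rel·d = -98 < 0  ⇒  outside

inside=no margin=1884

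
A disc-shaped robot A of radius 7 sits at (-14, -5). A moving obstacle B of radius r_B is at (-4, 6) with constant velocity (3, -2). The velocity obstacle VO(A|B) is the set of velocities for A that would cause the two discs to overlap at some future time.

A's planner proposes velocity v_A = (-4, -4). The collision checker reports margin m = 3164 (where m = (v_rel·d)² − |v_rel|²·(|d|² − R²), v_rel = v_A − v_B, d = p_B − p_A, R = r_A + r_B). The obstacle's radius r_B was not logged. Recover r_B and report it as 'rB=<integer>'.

m = 3164
d = (10, 11);  v_rel = (-7, -2),  |v_rel|² = 53
v_rel×d = (-7)·(11) − (-2)·(10) = -57
since m = R²·53 − (-57)²:  R² = (3249 + 3164) / 53 = 121
R = √121 = 11  ⇒  r_B = 11 − 7 = 4

rB=4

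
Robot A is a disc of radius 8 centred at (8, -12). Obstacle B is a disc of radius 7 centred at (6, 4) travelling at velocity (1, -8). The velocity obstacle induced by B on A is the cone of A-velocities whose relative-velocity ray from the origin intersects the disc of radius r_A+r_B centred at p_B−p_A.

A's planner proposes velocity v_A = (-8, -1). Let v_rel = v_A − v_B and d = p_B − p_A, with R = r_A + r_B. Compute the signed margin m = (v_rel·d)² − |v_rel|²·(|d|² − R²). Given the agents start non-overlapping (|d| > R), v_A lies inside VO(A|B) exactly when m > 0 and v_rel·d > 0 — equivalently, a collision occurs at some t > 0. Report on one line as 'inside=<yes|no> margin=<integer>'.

d = (-2, 16),  |d|² = 260;  R = 8+7 = 15,  c = 260−15² = 35
v_rel = (-9, 7),  |v_rel|² = 130;  v_rel·d = (-9)·(-2) + (7)·(16) = 130
130·t² − 260·t + 35 = 0  ⇒  m = 130² − 130·35 = 12350
m = 12350 > 0,  v_rel·d = 130 > 0  ⇒  inside

inside=yes margin=12350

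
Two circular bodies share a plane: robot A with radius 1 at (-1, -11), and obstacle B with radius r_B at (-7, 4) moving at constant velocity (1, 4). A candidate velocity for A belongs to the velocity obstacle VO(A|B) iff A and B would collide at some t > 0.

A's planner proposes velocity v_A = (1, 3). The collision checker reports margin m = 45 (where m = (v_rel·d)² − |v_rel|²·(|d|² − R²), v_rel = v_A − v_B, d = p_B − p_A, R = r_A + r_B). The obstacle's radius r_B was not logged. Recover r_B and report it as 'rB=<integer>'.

m = 45
d = (-6, 15);  v_rel = (0, -1),  |v_rel|² = 1
v_rel×d = (0)·(15) − (-1)·(-6) = -6
since m = R²·1 − (-6)²:  R² = (36 + 45) / 1 = 81
R = √81 = 9  ⇒  r_B = 9 − 1 = 8

rB=8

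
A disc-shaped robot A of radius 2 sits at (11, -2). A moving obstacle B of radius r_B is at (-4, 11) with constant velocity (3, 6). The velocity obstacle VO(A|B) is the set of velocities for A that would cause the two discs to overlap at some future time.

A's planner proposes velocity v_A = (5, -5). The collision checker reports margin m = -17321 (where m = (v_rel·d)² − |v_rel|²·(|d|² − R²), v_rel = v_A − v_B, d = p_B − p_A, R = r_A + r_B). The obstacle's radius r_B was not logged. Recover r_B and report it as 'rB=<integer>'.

m = -17321
d = (-15, 13);  v_rel = (2, -11),  |v_rel|² = 125
v_rel×d = (2)·(13) − (-11)·(-15) = -139
since m = R²·125 − (-139)²:  R² = (19321 + -17321) / 125 = 16
R = √16 = 4  ⇒  r_B = 4 − 2 = 2

rB=2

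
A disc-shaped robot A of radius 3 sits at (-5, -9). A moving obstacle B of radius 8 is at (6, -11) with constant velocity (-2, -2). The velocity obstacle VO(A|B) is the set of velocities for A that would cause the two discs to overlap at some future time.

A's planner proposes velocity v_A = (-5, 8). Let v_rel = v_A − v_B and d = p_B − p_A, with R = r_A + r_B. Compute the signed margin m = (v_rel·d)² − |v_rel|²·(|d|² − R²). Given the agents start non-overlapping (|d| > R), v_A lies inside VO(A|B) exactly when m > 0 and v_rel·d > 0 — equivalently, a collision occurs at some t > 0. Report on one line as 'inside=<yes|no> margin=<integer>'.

d = (11, -2),  |d|² = 125;  R = 3+8 = 11,  c = 125−11² = 4
v_rel = (-3, 10),  |v_rel|² = 109;  v_rel·d = (-3)·(11) + (10)·(-2) = -53
109·t² + 106·t + 4 = 0  ⇒  m = (-53)² − 109·4 = 2373
m = 2373 > 0,  v_rel·d = -53 < 0  ⇒  outside

inside=no margin=2373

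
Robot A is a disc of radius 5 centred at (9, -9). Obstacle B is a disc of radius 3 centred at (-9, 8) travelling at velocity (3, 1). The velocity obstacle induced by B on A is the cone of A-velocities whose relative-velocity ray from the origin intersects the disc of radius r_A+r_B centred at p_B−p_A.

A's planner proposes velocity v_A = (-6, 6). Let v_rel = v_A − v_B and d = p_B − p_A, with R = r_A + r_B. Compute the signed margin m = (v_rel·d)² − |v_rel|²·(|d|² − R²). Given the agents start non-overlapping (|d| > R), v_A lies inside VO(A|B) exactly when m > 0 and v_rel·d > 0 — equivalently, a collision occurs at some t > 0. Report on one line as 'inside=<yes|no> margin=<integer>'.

d = (-18, 17),  |d|² = 613;  R = 5+3 = 8,  c = 613−8² = 549
v_rel = (-9, 5),  |v_rel|² = 106;  v_rel·d = (-9)·(-18) + (5)·(17) = 247
106·t² − 494·t + 549 = 0  ⇒  m = 247² − 106·549 = 2815
m = 2815 > 0,  v_rel·d = 247 > 0  ⇒  inside

inside=yes margin=2815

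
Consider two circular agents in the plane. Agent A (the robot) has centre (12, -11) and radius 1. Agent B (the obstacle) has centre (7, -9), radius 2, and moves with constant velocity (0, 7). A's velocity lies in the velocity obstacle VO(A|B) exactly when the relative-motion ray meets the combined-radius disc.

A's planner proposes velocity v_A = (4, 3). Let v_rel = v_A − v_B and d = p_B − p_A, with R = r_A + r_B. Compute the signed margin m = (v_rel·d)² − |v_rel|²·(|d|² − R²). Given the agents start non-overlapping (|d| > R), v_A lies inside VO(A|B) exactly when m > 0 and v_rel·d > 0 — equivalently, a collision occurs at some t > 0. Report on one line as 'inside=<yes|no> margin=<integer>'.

d = (-5, 2),  |d|² = 29;  R = 1+2 = 3,  c = 29−3² = 20
v_rel = (4, -4),  |v_rel|² = 32;  v_rel·d = (4)·(-5) + (-4)·(2) = -28
32·t² + 56·t + 20 = 0  ⇒  m = (-28)² − 32·20 = 144
m = 144 > 0,  v_rel·d = -28 < 0  ⇒  outside

inside=no margin=144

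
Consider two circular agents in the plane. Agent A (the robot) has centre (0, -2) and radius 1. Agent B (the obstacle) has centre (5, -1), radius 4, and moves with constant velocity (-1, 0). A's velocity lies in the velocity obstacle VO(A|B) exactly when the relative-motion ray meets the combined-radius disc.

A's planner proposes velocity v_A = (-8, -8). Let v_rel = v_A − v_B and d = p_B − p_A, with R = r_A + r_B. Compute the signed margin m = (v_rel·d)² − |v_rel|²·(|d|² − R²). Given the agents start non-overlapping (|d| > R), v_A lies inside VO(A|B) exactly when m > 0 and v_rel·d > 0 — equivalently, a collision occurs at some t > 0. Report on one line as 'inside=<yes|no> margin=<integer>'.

d = (5, 1),  |d|² = 26;  R = 1+4 = 5,  c = 26−5² = 1
v_rel = (-7, -8),  |v_rel|² = 113;  v_rel·d = (-7)·(5) + (-8)·(1) = -43
113·t² + 86·t + 1 = 0  ⇒  m = (-43)² − 113·1 = 1736
m = 1736 > 0,  v_rel·d = -43 < 0  ⇒  outside

inside=no margin=1736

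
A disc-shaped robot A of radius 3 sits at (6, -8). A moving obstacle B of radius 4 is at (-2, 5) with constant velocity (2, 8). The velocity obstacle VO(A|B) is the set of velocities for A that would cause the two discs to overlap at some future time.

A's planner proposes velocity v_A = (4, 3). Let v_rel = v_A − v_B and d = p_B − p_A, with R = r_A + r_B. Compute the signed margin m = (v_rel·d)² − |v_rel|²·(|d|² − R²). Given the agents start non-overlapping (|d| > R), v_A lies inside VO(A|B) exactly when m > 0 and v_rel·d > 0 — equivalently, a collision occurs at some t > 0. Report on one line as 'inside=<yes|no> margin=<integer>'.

d = (-8, 13),  |d|² = 233;  R = 3+4 = 7,  c = 233−7² = 184
v_rel = (2, -5),  |v_rel|² = 29;  v_rel·d = (2)·(-8) + (-5)·(13) = -81
29·t² + 162·t + 184 = 0  ⇒  m = (-81)² − 29·184 = 1225
m = 1225 > 0,  v_rel·d = -81 < 0  ⇒  outside

inside=no margin=1225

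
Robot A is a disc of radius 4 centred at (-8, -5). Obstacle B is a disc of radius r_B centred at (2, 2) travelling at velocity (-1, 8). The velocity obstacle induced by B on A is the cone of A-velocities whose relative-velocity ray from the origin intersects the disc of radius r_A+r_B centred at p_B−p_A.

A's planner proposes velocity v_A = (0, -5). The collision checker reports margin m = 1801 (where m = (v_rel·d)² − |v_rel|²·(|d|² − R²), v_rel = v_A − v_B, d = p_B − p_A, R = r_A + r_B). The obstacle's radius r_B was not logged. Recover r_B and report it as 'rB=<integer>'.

m = 1801
d = (10, 7);  v_rel = (1, -13),  |v_rel|² = 170
v_rel×d = (1)·(7) − (-13)·(10) = 137
since m = R²·170 − 137²:  R² = (18769 + 1801) / 170 = 121
R = √121 = 11  ⇒  r_B = 11 − 4 = 7

rB=7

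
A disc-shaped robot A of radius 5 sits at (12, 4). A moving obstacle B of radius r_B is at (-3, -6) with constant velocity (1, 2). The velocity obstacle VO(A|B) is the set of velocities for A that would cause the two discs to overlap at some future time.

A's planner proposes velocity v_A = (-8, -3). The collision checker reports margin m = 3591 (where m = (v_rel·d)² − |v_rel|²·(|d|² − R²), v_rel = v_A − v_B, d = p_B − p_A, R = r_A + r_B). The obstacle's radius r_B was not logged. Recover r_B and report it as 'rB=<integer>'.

m = 3591
d = (-15, -10);  v_rel = (-9, -5),  |v_rel|² = 106
v_rel×d = (-9)·(-10) − (-5)·(-15) = 15
since m = R²·106 − 15²:  R² = (225 + 3591) / 106 = 36
R = √36 = 6  ⇒  r_B = 6 − 5 = 1

rB=1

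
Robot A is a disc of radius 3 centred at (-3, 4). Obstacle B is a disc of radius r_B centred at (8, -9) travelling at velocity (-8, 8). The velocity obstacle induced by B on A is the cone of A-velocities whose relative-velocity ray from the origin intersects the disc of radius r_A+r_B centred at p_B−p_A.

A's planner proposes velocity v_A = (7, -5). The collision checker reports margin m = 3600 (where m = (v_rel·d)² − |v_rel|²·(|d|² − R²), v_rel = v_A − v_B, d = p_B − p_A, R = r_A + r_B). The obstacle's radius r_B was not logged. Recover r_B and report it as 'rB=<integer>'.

m = 3600
d = (11, -13);  v_rel = (15, -13),  |v_rel|² = 394
v_rel×d = (15)·(-13) − (-13)·(11) = -52
since m = R²·394 − (-52)²:  R² = (2704 + 3600) / 394 = 16
R = √16 = 4  ⇒  r_B = 4 − 3 = 1

rB=1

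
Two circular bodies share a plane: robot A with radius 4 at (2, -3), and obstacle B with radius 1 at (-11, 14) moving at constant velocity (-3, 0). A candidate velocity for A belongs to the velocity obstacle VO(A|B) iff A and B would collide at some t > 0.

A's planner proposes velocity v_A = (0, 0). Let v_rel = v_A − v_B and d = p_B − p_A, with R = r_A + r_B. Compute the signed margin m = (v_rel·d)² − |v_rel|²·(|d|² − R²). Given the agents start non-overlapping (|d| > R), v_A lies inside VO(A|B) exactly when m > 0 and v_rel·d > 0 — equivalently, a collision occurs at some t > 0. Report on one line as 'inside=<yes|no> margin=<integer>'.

d = (-13, 17),  |d|² = 458;  R = 4+1 = 5,  c = 458−5² = 433
v_rel = (3, 0),  |v_rel|² = 9;  v_rel·d = (3)·(-13) + (0)·(17) = -39
9·t² + 78·t + 433 = 0  ⇒  m = (-39)² − 9·433 = -2376
m = -2376 < 0,  v_rel·d = -39 < 0  ⇒  outside

inside=no margin=-2376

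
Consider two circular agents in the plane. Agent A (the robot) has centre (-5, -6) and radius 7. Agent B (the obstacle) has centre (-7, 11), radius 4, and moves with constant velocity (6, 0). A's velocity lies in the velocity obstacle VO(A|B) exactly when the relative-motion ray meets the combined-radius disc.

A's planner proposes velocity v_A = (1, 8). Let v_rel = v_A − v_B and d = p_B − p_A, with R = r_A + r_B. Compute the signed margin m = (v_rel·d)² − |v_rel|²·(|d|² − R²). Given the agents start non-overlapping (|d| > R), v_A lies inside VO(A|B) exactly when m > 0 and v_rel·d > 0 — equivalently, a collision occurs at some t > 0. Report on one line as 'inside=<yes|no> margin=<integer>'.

d = (-2, 17),  |d|² = 293;  R = 7+4 = 11,  c = 293−11² = 172
v_rel = (-5, 8),  |v_rel|² = 89;  v_rel·d = (-5)·(-2) + (8)·(17) = 146
89·t² − 292·t + 172 = 0  ⇒  m = 146² − 89·172 = 6008
m = 6008 > 0,  v_rel·d = 146 > 0  ⇒  inside

inside=yes margin=6008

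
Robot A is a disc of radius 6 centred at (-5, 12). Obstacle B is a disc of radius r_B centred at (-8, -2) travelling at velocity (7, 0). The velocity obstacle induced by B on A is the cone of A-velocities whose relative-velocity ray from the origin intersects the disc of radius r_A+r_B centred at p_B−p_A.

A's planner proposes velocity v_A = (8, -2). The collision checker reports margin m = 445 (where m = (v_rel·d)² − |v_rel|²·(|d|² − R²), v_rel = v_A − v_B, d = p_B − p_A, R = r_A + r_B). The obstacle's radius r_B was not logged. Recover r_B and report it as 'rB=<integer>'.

m = 445
d = (-3, -14);  v_rel = (1, -2),  |v_rel|² = 5
v_rel×d = (1)·(-14) − (-2)·(-3) = -20
since m = R²·5 − (-20)²:  R² = (400 + 445) / 5 = 169
R = √169 = 13  ⇒  r_B = 13 − 6 = 7

rB=7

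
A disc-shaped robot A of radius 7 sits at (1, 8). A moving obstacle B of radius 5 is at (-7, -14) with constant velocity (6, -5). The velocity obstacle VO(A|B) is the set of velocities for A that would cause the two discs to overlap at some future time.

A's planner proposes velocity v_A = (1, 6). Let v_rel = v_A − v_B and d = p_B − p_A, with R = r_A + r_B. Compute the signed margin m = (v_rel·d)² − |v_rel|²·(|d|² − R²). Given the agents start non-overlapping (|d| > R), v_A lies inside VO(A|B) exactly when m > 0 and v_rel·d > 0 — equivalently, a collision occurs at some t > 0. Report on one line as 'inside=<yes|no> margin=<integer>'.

d = (-8, -22),  |d|² = 548;  R = 7+5 = 12,  c = 548−12² = 404
v_rel = (-5, 11),  |v_rel|² = 146;  v_rel·d = (-5)·(-8) + (11)·(-22) = -202
146·t² + 404·t + 404 = 0  ⇒  m = (-202)² − 146·404 = -18180
m = -18180 < 0,  v_rel·d = -202 < 0  ⇒  outside

inside=no margin=-18180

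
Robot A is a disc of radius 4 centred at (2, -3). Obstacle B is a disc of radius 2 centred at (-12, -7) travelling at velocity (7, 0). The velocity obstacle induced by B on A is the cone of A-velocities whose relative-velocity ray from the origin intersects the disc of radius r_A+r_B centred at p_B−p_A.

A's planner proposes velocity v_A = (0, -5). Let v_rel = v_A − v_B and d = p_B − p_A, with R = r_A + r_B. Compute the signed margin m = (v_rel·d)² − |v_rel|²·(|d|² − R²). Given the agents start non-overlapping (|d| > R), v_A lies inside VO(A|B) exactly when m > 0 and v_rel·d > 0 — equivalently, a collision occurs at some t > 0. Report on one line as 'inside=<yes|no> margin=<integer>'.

d = (-14, -4),  |d|² = 212;  R = 4+2 = 6,  c = 212−6² = 176
v_rel = (-7, -5),  |v_rel|² = 74;  v_rel·d = (-7)·(-14) + (-5)·(-4) = 118
74·t² − 236·t + 176 = 0  ⇒  m = 118² − 74·176 = 900
m = 900 > 0,  v_rel·d = 118 > 0  ⇒  inside

inside=yes margin=900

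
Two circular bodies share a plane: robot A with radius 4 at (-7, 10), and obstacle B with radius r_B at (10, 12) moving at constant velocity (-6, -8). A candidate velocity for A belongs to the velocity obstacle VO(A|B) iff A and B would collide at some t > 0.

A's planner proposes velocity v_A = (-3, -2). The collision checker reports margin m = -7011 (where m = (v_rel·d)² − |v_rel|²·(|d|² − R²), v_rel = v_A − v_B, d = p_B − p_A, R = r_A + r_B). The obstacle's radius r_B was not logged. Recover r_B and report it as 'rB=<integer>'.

m = -7011
d = (17, 2);  v_rel = (3, 6),  |v_rel|² = 45
v_rel×d = (3)·(2) − (6)·(17) = -96
since m = R²·45 − (-96)²:  R² = (9216 + -7011) / 45 = 49
R = √49 = 7  ⇒  r_B = 7 − 4 = 3

rB=3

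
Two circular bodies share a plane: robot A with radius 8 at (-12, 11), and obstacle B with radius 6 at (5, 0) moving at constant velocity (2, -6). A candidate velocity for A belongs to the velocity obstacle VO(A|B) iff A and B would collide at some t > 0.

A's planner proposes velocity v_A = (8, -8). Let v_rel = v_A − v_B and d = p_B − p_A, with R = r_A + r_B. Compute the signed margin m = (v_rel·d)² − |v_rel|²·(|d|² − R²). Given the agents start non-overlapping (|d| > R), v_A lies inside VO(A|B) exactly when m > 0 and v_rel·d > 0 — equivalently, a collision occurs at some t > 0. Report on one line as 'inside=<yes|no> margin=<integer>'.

d = (17, -11),  |d|² = 410;  R = 8+6 = 14,  c = 410−14² = 214
v_rel = (6, -2),  |v_rel|² = 40;  v_rel·d = (6)·(17) + (-2)·(-11) = 124
40·t² − 248·t + 214 = 0  ⇒  m = 124² − 40·214 = 6816
m = 6816 > 0,  v_rel·d = 124 > 0  ⇒  inside

inside=yes margin=6816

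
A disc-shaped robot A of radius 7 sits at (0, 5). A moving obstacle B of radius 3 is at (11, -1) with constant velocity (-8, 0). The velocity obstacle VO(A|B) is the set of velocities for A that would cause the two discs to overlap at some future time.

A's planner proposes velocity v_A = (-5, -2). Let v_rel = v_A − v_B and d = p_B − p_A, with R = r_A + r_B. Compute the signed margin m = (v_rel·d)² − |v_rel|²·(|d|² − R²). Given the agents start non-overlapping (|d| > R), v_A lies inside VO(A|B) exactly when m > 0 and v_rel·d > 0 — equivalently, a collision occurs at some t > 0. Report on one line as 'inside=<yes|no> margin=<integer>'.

d = (11, -6),  |d|² = 157;  R = 7+3 = 10,  c = 157−10² = 57
v_rel = (3, -2),  |v_rel|² = 13;  v_rel·d = (3)·(11) + (-2)·(-6) = 45
13·t² − 90·t + 57 = 0  ⇒  m = 45² − 13·57 = 1284
m = 1284 > 0,  v_rel·d = 45 > 0  ⇒  inside

inside=yes margin=1284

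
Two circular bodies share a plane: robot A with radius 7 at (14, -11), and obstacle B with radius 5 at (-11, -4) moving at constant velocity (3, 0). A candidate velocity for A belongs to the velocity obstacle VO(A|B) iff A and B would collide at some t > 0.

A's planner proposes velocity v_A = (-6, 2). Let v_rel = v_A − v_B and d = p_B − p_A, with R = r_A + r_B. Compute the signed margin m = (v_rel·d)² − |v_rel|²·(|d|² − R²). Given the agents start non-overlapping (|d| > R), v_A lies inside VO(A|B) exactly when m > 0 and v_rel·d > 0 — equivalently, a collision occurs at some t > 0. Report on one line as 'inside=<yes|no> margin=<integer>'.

d = (-25, 7),  |d|² = 674;  R = 7+5 = 12,  c = 674−12² = 530
v_rel = (-9, 2),  |v_rel|² = 85;  v_rel·d = (-9)·(-25) + (2)·(7) = 239
85·t² − 478·t + 530 = 0  ⇒  m = 239² − 85·530 = 12071
m = 12071 > 0,  v_rel·d = 239 > 0  ⇒  inside

inside=yes margin=12071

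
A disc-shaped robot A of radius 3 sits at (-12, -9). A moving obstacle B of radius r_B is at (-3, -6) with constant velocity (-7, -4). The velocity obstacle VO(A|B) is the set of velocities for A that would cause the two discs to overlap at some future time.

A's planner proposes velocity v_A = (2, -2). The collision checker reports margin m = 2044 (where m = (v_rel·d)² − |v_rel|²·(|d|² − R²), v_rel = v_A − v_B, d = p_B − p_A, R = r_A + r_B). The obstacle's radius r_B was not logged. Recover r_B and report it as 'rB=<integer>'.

m = 2044
d = (9, 3);  v_rel = (9, 2),  |v_rel|² = 85
v_rel×d = (9)·(3) − (2)·(9) = 9
since m = R²·85 − 9²:  R² = (81 + 2044) / 85 = 25
R = √25 = 5  ⇒  r_B = 5 − 3 = 2

rB=2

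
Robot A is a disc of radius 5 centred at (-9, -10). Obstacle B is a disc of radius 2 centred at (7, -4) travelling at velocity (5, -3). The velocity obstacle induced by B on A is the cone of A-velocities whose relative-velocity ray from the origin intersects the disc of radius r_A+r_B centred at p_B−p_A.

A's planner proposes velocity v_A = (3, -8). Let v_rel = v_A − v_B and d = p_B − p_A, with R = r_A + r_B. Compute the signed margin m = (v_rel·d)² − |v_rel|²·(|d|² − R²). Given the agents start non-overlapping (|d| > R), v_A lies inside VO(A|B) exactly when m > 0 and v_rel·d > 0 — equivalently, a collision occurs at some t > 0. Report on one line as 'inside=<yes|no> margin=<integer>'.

d = (16, 6),  |d|² = 292;  R = 5+2 = 7,  c = 292−7² = 243
v_rel = (-2, -5),  |v_rel|² = 29;  v_rel·d = (-2)·(16) + (-5)·(6) = -62
29·t² + 124·t + 243 = 0  ⇒  m = (-62)² − 29·243 = -3203
m = -3203 < 0,  v_rel·d = -62 < 0  ⇒  outside

inside=no margin=-3203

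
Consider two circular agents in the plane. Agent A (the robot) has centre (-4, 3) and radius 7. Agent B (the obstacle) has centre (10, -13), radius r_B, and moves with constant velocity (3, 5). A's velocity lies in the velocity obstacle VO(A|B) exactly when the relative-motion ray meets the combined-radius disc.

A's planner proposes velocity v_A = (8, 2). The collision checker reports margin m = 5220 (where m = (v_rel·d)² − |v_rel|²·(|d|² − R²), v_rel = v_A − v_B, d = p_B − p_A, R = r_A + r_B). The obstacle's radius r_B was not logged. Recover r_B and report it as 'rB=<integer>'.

m = 5220
d = (14, -16);  v_rel = (5, -3),  |v_rel|² = 34
v_rel×d = (5)·(-16) − (-3)·(14) = -38
since m = R²·34 − (-38)²:  R² = (1444 + 5220) / 34 = 196
R = √196 = 14  ⇒  r_B = 14 − 7 = 7

rB=7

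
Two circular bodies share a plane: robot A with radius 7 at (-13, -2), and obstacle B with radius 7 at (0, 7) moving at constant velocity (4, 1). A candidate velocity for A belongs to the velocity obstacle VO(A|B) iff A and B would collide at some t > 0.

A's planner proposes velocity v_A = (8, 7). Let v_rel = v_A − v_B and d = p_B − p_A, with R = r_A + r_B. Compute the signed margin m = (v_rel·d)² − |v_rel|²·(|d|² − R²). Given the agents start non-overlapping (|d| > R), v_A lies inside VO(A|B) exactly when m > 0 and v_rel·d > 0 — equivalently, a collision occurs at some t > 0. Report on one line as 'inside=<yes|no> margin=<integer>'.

d = (13, 9),  |d|² = 250;  R = 7+7 = 14,  c = 250−14² = 54
v_rel = (4, 6),  |v_rel|² = 52;  v_rel·d = (4)·(13) + (6)·(9) = 106
52·t² − 212·t + 54 = 0  ⇒  m = 106² − 52·54 = 8428
m = 8428 > 0,  v_rel·d = 106 > 0  ⇒  inside

inside=yes margin=8428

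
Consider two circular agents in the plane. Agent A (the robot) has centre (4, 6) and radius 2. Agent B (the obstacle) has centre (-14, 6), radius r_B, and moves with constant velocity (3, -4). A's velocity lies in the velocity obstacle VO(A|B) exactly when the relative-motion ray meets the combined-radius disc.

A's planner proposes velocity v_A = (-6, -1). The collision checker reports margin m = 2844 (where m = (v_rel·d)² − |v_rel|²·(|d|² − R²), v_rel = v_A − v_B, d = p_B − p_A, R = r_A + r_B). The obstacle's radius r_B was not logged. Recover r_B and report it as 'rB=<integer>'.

m = 2844
d = (-18, 0);  v_rel = (-9, 3),  |v_rel|² = 90
v_rel×d = (-9)·(0) − (3)·(-18) = 54
since m = R²·90 − 54²:  R² = (2916 + 2844) / 90 = 64
R = √64 = 8  ⇒  r_B = 8 − 2 = 6

rB=6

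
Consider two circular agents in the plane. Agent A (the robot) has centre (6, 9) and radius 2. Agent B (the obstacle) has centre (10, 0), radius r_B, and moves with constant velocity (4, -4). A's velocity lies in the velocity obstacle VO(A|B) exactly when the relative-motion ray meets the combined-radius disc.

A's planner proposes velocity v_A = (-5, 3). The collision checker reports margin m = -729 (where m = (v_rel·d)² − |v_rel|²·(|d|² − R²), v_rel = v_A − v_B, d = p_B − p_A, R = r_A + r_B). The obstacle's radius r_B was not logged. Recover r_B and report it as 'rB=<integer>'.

m = -729
d = (4, -9);  v_rel = (-9, 7),  |v_rel|² = 130
v_rel×d = (-9)·(-9) − (7)·(4) = 53
since m = R²·130 − 53²:  R² = (2809 + -729) / 130 = 16
R = √16 = 4  ⇒  r_B = 4 − 2 = 2

rB=2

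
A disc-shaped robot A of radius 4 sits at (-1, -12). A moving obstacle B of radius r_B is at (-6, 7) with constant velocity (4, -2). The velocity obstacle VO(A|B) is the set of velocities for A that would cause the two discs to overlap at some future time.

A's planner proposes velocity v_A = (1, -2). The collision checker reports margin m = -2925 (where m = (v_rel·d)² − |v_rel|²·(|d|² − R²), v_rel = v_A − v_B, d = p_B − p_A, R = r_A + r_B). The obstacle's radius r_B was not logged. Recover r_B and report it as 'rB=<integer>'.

m = -2925
d = (-5, 19);  v_rel = (-3, 0),  |v_rel|² = 9
v_rel×d = (-3)·(19) − (0)·(-5) = -57
since m = R²·9 − (-57)²:  R² = (3249 + -2925) / 9 = 36
R = √36 = 6  ⇒  r_B = 6 − 4 = 2

rB=2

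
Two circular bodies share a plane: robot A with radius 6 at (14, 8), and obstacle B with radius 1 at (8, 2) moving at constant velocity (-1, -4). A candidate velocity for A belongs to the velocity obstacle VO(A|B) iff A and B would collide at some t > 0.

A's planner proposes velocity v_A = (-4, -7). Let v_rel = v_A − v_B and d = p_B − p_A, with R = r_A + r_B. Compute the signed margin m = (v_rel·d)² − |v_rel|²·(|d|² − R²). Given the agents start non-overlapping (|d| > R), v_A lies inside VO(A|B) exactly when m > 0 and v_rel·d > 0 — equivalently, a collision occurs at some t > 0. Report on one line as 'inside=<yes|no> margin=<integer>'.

d = (-6, -6),  |d|² = 72;  R = 6+1 = 7,  c = 72−7² = 23
v_rel = (-3, -3),  |v_rel|² = 18;  v_rel·d = (-3)·(-6) + (-3)·(-6) = 36
18·t² − 72·t + 23 = 0  ⇒  m = 36² − 18·23 = 882
m = 882 > 0,  v_rel·d = 36 > 0  ⇒  inside

inside=yes margin=882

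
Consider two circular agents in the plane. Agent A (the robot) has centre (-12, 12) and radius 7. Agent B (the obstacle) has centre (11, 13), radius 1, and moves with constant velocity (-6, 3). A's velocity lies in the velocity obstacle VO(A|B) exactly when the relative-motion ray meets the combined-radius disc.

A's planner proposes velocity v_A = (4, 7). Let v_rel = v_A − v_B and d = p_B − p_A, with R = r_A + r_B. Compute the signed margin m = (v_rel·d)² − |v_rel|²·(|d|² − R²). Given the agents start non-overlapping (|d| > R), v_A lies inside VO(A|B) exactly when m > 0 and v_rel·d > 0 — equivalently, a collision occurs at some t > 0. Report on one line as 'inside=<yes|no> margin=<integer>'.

d = (23, 1),  |d|² = 530;  R = 7+1 = 8,  c = 530−8² = 466
v_rel = (10, 4),  |v_rel|² = 116;  v_rel·d = (10)·(23) + (4)·(1) = 234
116·t² − 468·t + 466 = 0  ⇒  m = 234² − 116·466 = 700
m = 700 > 0,  v_rel·d = 234 > 0  ⇒  inside

inside=yes margin=700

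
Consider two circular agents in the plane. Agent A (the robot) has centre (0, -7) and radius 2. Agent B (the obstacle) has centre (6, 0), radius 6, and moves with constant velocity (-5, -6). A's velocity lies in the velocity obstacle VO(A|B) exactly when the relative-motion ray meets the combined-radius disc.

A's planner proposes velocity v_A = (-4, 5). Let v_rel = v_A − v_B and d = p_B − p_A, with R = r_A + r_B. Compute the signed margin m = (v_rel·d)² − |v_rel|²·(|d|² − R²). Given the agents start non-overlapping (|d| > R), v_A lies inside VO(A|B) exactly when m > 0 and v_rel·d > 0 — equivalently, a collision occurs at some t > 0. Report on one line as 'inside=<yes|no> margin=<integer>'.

d = (6, 7),  |d|² = 85;  R = 2+6 = 8,  c = 85−8² = 21
v_rel = (1, 11),  |v_rel|² = 122;  v_rel·d = (1)·(6) + (11)·(7) = 83
122·t² − 166·t + 21 = 0  ⇒  m = 83² − 122·21 = 4327
m = 4327 > 0,  v_rel·d = 83 > 0  ⇒  inside

inside=yes margin=4327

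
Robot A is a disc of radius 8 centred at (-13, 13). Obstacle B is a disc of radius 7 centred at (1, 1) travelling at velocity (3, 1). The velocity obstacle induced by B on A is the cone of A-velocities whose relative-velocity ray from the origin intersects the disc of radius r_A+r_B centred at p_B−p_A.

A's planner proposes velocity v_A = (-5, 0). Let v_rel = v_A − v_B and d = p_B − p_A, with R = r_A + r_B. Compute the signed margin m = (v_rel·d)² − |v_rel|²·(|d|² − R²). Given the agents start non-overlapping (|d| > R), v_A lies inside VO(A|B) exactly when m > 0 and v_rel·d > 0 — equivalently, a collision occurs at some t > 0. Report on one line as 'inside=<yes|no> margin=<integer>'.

d = (14, -12),  |d|² = 340;  R = 8+7 = 15,  c = 340−15² = 115
v_rel = (-8, -1),  |v_rel|² = 65;  v_rel·d = (-8)·(14) + (-1)·(-12) = -100
65·t² + 200·t + 115 = 0  ⇒  m = (-100)² − 65·115 = 2525
m = 2525 > 0,  v_rel·d = -100 < 0  ⇒  outside

inside=no margin=2525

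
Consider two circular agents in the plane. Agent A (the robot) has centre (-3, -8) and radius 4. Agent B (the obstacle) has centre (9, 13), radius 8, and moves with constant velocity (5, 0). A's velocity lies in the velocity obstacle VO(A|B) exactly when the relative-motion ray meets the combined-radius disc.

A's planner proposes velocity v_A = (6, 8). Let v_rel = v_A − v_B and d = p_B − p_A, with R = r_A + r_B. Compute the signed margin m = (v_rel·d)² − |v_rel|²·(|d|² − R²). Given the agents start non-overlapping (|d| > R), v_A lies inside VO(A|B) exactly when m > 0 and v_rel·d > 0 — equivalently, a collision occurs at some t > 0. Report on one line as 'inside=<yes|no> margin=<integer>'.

d = (12, 21),  |d|² = 585;  R = 4+8 = 12,  c = 585−12² = 441
v_rel = (1, 8),  |v_rel|² = 65;  v_rel·d = (1)·(12) + (8)·(21) = 180
65·t² − 360·t + 441 = 0  ⇒  m = 180² − 65·441 = 3735
m = 3735 > 0,  v_rel·d = 180 > 0  ⇒  inside

inside=yes margin=3735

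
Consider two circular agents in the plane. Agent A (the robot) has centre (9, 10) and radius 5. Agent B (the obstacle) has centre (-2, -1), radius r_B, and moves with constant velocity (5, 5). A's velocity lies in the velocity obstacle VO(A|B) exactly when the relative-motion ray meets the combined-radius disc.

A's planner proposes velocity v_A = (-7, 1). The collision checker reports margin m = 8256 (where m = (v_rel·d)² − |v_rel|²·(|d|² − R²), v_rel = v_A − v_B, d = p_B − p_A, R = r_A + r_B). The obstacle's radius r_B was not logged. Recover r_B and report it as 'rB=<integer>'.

m = 8256
d = (-11, -11);  v_rel = (-12, -4),  |v_rel|² = 160
v_rel×d = (-12)·(-11) − (-4)·(-11) = 88
since m = R²·160 − 88²:  R² = (7744 + 8256) / 160 = 100
R = √100 = 10  ⇒  r_B = 10 − 5 = 5

rB=5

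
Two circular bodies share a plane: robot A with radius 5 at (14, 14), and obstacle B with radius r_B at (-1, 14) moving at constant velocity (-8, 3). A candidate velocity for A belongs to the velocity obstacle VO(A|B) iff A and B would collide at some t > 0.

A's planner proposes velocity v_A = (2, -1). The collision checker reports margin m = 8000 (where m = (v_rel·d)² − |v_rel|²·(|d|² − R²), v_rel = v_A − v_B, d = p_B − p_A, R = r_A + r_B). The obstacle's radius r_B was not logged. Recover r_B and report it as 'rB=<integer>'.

m = 8000
d = (-15, 0);  v_rel = (10, -4),  |v_rel|² = 116
v_rel×d = (10)·(0) − (-4)·(-15) = -60
since m = R²·116 − (-60)²:  R² = (3600 + 8000) / 116 = 100
R = √100 = 10  ⇒  r_B = 10 − 5 = 5

rB=5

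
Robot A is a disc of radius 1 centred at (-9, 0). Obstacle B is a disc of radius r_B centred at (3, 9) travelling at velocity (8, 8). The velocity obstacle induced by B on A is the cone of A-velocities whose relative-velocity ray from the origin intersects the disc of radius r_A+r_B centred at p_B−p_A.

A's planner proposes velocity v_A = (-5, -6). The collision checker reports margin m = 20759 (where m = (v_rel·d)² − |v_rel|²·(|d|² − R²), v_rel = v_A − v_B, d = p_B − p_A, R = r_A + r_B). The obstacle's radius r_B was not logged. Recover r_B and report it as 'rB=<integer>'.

m = 20759
d = (12, 9);  v_rel = (-13, -14),  |v_rel|² = 365
v_rel×d = (-13)·(9) − (-14)·(12) = 51
since m = R²·365 − 51²:  R² = (2601 + 20759) / 365 = 64
R = √64 = 8  ⇒  r_B = 8 − 1 = 7

rB=7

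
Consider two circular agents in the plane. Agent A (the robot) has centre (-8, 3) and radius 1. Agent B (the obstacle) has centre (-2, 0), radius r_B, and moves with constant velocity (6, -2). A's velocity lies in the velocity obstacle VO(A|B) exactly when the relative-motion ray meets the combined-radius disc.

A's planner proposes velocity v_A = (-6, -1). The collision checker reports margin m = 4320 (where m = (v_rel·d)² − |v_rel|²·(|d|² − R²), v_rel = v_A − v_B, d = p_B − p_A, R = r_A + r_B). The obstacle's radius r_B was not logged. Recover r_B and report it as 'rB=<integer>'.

m = 4320
d = (6, -3);  v_rel = (-12, 1),  |v_rel|² = 145
v_rel×d = (-12)·(-3) − (1)·(6) = 30
since m = R²·145 − 30²:  R² = (900 + 4320) / 145 = 36
R = √36 = 6  ⇒  r_B = 6 − 1 = 5

rB=5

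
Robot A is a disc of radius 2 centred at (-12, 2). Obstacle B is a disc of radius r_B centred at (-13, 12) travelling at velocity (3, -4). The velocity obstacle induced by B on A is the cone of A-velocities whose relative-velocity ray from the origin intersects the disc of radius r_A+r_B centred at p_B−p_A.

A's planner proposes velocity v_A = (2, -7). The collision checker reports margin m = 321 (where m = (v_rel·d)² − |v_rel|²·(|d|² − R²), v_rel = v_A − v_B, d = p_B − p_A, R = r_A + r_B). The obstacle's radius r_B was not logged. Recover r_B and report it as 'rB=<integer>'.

m = 321
d = (-1, 10);  v_rel = (-1, -3),  |v_rel|² = 10
v_rel×d = (-1)·(10) − (-3)·(-1) = -13
since m = R²·10 − (-13)²:  R² = (169 + 321) / 10 = 49
R = √49 = 7  ⇒  r_B = 7 − 2 = 5

rB=5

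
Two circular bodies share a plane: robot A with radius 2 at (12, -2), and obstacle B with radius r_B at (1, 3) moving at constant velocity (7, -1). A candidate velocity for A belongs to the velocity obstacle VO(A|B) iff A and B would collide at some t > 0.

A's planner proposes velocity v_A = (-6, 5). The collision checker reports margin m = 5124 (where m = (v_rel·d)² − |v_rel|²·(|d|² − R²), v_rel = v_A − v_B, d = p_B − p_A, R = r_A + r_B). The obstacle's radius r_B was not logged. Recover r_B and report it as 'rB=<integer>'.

m = 5124
d = (-11, 5);  v_rel = (-13, 6),  |v_rel|² = 205
v_rel×d = (-13)·(5) − (6)·(-11) = 1
since m = R²·205 − 1²:  R² = (1 + 5124) / 205 = 25
R = √25 = 5  ⇒  r_B = 5 − 2 = 3

rB=3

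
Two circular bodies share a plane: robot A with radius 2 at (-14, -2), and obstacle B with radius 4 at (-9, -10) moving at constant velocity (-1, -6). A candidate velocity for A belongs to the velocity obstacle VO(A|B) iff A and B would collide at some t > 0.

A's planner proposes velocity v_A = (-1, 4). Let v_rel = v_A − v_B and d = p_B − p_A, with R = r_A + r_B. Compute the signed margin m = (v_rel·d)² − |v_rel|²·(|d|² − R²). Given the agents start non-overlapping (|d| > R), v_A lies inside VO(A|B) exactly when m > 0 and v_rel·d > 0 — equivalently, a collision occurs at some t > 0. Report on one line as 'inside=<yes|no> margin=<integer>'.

d = (5, -8),  |d|² = 89;  R = 2+4 = 6,  c = 89−6² = 53
v_rel = (0, 10),  |v_rel|² = 100;  v_rel·d = (0)·(5) + (10)·(-8) = -80
100·t² + 160·t + 53 = 0  ⇒  m = (-80)² − 100·53 = 1100
m = 1100 > 0,  v_rel·d = -80 < 0  ⇒  outside

inside=no margin=1100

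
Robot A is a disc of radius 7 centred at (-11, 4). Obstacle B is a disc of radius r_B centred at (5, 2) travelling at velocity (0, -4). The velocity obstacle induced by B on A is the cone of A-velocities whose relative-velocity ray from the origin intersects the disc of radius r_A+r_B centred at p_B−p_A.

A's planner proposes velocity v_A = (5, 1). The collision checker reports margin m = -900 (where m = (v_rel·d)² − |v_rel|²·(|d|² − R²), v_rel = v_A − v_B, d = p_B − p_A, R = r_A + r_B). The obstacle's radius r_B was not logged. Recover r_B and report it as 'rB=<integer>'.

m = -900
d = (16, -2);  v_rel = (5, 5),  |v_rel|² = 50
v_rel×d = (5)·(-2) − (5)·(16) = -90
since m = R²·50 − (-90)²:  R² = (8100 + -900) / 50 = 144
R = √144 = 12  ⇒  r_B = 12 − 7 = 5

rB=5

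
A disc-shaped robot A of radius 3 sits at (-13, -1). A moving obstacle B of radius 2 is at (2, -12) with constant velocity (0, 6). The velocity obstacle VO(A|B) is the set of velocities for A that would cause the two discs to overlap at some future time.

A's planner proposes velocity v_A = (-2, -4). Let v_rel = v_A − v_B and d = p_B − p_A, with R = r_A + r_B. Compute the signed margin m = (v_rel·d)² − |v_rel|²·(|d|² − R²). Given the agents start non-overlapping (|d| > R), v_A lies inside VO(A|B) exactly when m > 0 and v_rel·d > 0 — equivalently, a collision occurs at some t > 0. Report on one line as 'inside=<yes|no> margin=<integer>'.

d = (15, -11),  |d|² = 346;  R = 3+2 = 5,  c = 346−5² = 321
v_rel = (-2, -10),  |v_rel|² = 104;  v_rel·d = (-2)·(15) + (-10)·(-11) = 80
104·t² − 160·t + 321 = 0  ⇒  m = 80² − 104·321 = -26984
m = -26984 < 0,  v_rel·d = 80 > 0  ⇒  outside

inside=no margin=-26984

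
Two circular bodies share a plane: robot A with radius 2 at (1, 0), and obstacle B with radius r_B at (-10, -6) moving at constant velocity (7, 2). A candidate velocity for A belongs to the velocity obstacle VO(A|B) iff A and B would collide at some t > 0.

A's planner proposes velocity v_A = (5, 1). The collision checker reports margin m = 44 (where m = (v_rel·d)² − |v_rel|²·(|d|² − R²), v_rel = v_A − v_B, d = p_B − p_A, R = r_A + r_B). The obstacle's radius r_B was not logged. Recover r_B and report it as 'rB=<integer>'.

m = 44
d = (-11, -6);  v_rel = (-2, -1),  |v_rel|² = 5
v_rel×d = (-2)·(-6) − (-1)·(-11) = 1
since m = R²·5 − 1²:  R² = (1 + 44) / 5 = 9
R = √9 = 3  ⇒  r_B = 3 − 2 = 1

rB=1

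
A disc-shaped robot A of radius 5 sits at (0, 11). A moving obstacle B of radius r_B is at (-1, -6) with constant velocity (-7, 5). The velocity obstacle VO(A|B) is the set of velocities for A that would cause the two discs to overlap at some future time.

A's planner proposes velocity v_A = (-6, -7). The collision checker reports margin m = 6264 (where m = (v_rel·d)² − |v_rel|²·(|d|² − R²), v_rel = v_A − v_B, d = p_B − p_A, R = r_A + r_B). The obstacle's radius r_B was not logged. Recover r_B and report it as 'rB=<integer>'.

m = 6264
d = (-1, -17);  v_rel = (1, -12),  |v_rel|² = 145
v_rel×d = (1)·(-17) − (-12)·(-1) = -29
since m = R²·145 − (-29)²:  R² = (841 + 6264) / 145 = 49
R = √49 = 7  ⇒  r_B = 7 − 5 = 2

rB=2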